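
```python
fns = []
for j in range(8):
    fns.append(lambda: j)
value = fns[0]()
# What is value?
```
7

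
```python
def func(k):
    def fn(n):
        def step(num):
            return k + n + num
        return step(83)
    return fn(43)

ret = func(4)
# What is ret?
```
130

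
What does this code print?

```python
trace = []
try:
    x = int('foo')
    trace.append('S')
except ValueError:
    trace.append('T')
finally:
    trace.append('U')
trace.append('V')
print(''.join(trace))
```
TUV

finally always runs, even after exception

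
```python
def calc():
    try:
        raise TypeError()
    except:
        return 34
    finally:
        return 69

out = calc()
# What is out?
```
69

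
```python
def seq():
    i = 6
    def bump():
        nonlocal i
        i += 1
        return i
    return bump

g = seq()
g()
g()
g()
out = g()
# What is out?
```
10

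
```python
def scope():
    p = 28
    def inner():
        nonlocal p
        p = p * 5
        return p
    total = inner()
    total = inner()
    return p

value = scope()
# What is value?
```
700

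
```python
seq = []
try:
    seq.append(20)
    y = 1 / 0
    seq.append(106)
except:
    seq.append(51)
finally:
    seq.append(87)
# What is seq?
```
[20, 51, 87]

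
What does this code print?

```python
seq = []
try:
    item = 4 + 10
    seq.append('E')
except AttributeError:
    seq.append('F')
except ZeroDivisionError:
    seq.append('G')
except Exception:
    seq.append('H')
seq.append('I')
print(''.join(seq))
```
EI

No exception, try block completes normally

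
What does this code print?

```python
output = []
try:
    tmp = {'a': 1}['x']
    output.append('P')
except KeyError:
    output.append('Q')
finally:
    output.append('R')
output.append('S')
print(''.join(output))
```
QRS

finally always runs, even after exception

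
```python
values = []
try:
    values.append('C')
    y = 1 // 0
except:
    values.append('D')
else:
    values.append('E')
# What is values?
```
['C', 'D']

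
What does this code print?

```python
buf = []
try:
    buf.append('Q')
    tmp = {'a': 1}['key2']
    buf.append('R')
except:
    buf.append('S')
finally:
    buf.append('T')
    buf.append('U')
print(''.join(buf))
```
QSTU

Code before exception runs, then except, then all of finally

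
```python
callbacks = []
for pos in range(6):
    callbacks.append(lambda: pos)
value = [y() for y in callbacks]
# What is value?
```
[5, 5, 5, 5, 5, 5]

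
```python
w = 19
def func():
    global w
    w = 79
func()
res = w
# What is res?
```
79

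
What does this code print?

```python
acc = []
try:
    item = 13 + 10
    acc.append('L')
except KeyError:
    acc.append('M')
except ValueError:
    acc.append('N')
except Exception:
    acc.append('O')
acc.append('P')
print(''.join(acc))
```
LP

No exception, try block completes normally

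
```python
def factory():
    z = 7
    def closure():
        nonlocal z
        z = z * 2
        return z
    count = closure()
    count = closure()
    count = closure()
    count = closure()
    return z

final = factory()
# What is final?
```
112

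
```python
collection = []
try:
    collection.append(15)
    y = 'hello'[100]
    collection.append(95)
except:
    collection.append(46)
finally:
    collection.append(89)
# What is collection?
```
[15, 46, 89]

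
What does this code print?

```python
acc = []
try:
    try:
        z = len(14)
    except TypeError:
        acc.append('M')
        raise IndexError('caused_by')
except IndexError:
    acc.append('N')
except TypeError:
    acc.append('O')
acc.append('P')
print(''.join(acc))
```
MNP

IndexError raised and caught, original TypeError not re-raised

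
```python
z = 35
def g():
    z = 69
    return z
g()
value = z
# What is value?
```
35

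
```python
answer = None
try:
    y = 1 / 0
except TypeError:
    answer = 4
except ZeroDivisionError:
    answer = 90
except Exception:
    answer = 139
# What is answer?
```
90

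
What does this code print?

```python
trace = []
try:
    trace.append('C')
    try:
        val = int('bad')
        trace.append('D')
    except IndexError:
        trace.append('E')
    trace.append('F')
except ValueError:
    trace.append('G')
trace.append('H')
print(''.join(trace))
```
CGH

Inner handler doesn't match, propagates to outer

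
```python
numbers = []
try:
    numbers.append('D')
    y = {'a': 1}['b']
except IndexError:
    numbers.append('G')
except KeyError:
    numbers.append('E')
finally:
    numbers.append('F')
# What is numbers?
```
['D', 'E', 'F']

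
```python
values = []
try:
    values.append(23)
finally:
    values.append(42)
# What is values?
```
[23, 42]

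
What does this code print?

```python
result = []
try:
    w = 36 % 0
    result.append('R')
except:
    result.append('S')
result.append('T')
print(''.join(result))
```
ST

Exception raised in try, caught by bare except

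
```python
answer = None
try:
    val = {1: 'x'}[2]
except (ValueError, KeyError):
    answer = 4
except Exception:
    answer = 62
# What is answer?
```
4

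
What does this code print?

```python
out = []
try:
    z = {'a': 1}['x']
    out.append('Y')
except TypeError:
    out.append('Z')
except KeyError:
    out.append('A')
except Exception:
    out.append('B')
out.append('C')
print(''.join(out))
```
AC

KeyError matches before generic Exception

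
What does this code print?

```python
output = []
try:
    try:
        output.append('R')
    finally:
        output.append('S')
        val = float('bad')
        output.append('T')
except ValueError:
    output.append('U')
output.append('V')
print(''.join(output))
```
RSUV

Exception in inner finally caught by outer except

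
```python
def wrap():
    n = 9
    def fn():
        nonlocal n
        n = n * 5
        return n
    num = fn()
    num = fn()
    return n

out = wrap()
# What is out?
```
225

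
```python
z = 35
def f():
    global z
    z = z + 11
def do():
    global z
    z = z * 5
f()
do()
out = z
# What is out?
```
230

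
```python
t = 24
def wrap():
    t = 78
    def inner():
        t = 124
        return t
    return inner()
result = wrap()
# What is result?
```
124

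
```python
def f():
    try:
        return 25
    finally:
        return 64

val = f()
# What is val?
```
64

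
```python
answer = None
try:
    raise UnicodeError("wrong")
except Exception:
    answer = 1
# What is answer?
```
1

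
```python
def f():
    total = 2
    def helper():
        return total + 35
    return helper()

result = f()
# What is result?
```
37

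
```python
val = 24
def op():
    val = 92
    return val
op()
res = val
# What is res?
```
24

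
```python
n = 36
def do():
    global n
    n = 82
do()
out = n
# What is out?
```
82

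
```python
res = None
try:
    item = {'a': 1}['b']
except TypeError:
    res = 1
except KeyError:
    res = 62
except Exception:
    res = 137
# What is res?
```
62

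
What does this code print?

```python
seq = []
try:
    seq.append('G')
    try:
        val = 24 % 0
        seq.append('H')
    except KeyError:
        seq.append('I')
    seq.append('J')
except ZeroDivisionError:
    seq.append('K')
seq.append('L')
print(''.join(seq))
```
GKL

Inner handler doesn't match, propagates to outer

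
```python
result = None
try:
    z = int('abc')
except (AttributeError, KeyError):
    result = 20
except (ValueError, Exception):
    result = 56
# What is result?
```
56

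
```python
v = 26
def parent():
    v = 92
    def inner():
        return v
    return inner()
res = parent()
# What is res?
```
92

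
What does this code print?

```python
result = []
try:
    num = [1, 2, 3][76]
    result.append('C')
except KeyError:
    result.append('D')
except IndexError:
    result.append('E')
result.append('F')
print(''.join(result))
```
EF

IndexError is caught by its specific handler, not KeyError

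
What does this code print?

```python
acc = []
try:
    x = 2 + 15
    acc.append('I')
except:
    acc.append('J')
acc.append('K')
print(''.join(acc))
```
IK

No exception, try block completes normally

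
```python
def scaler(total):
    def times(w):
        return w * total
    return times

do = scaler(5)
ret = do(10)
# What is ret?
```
50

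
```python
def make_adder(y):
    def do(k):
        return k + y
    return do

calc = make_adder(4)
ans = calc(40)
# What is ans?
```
44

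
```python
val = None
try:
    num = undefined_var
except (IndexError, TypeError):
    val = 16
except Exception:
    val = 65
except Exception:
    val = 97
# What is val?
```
65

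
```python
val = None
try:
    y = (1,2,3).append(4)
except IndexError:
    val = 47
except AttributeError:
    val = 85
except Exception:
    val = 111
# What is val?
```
85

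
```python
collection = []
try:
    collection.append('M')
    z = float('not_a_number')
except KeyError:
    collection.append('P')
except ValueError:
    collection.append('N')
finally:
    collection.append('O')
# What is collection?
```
['M', 'N', 'O']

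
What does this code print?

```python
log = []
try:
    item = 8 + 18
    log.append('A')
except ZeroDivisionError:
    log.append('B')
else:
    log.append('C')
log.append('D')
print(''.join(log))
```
ACD

else block runs when no exception occurs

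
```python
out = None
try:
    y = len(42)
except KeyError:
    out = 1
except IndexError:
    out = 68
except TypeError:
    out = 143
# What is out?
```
143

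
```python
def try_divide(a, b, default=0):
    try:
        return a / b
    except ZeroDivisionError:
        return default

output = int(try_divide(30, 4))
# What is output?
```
7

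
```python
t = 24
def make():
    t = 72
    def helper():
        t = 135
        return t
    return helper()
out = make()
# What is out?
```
135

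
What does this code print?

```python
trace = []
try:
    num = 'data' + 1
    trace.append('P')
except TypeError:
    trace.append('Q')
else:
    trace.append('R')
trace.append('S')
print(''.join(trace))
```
QS

else block skipped when exception is caught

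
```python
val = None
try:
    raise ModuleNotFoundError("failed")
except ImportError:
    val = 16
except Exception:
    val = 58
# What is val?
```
16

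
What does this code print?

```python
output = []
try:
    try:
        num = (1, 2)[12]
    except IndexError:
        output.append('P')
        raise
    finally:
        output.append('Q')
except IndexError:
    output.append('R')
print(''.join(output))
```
PQR

finally runs before re-raised exception propagates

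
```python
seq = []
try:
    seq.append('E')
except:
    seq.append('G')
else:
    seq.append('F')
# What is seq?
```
['E', 'F']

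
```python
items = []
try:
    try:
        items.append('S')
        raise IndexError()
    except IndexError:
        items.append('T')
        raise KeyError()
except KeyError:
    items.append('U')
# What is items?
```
['S', 'T', 'U']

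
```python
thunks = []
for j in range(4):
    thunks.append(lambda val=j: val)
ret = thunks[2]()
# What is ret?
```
2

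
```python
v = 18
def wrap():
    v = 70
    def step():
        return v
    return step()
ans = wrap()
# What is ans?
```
70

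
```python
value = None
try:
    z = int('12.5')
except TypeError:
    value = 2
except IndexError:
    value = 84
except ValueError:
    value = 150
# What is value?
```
150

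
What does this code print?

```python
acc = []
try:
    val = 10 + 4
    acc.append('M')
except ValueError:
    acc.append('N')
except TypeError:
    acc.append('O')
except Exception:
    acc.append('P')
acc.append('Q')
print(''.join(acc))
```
MQ

No exception, try block completes normally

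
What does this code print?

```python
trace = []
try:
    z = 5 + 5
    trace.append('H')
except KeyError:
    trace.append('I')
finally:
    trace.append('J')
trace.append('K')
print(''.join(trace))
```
HJK

finally runs after normal execution too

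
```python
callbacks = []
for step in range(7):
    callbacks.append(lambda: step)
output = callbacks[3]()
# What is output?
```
6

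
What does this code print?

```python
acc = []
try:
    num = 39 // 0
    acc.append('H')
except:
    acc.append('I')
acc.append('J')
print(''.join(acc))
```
IJ

Exception raised in try, caught by bare except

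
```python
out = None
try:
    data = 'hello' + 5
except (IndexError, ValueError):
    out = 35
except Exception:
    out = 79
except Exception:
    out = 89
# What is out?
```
79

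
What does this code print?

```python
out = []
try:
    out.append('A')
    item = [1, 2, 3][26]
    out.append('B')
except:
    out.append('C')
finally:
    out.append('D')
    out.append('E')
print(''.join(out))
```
ACDE

Code before exception runs, then except, then all of finally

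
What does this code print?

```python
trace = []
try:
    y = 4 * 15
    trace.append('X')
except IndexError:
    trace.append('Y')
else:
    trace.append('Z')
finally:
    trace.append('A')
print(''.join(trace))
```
XZA

else runs before finally when no exception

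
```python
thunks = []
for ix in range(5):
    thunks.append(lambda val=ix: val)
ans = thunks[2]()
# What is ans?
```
2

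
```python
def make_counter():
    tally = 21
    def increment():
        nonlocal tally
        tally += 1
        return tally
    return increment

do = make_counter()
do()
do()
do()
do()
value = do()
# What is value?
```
26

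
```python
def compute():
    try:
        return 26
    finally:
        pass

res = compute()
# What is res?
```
26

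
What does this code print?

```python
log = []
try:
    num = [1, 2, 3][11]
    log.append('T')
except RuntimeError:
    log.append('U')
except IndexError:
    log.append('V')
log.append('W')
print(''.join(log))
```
VW

IndexError is caught by its specific handler, not RuntimeError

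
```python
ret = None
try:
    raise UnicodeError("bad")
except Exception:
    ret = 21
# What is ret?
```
21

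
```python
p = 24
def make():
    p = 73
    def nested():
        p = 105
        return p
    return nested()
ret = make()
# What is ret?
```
105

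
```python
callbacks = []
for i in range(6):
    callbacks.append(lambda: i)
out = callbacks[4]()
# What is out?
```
5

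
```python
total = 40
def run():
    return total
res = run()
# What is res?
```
40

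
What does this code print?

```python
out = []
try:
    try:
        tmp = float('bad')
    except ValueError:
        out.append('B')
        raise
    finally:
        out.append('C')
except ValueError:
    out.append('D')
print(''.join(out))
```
BCD

finally runs before re-raised exception propagates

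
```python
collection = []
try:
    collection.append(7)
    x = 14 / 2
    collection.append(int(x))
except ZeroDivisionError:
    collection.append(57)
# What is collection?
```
[7, 7]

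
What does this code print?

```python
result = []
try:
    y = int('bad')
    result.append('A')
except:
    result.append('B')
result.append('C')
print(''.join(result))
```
BC

Exception raised in try, caught by bare except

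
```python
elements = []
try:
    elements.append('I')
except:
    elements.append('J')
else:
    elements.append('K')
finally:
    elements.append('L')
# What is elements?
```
['I', 'K', 'L']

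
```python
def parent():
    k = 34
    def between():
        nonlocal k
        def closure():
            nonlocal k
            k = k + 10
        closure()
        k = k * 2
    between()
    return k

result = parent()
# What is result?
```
88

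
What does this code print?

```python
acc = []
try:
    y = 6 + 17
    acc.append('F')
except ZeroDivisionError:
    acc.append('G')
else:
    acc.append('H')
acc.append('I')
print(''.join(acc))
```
FHI

else block runs when no exception occurs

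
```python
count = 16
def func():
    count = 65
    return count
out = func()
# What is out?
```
65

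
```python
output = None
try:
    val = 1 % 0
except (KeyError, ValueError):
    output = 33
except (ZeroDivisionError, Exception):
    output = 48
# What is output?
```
48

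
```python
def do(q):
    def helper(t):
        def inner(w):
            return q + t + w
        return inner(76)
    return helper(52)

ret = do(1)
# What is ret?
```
129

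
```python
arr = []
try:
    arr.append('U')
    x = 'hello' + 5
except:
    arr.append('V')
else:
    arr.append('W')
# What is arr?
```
['U', 'V']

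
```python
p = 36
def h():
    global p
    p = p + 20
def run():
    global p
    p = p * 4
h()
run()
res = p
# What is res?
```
224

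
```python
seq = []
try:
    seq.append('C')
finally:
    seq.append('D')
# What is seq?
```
['C', 'D']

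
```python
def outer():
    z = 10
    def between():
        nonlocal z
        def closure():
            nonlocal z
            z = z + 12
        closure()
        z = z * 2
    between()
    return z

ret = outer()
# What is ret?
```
44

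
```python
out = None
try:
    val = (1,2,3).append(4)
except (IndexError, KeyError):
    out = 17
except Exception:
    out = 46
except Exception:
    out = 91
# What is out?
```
46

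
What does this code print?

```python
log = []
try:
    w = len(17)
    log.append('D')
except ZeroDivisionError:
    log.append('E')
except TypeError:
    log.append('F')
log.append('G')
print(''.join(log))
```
FG

TypeError is caught by its specific handler, not ZeroDivisionError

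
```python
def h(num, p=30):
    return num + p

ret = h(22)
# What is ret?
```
52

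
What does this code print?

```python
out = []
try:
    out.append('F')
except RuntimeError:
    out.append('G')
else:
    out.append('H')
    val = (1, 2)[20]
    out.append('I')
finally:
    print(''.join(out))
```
FH

Try succeeds, else appends 'H', IndexError in else is uncaught, finally prints before exception propagates ('I' never appended)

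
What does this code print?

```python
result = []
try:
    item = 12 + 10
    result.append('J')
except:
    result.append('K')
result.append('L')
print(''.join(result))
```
JL

No exception, try block completes normally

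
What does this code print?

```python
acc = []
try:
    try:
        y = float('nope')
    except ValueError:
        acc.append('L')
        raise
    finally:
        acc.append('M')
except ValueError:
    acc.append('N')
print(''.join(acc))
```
LMN

finally runs before re-raised exception propagates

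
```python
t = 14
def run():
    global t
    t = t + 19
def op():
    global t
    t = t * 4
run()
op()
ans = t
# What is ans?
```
132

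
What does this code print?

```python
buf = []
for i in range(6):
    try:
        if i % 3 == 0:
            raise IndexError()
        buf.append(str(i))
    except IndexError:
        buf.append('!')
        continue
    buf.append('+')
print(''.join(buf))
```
!1+2+!4+5+

continue in except skips rest of loop body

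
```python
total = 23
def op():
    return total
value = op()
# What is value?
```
23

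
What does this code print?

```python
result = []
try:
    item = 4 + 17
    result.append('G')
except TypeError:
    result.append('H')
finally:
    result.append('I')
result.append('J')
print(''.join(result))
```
GIJ

finally runs after normal execution too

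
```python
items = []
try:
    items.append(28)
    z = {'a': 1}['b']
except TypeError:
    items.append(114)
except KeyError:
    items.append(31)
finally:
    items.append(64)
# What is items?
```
[28, 31, 64]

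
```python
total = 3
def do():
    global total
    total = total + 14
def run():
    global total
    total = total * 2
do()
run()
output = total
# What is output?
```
34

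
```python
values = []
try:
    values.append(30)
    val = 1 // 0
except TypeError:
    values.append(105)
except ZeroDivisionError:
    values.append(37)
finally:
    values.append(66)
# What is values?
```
[30, 37, 66]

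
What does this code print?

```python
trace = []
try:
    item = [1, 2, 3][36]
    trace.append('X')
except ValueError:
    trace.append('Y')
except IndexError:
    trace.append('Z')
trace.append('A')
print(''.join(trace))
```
ZA

IndexError is caught by its specific handler, not ValueError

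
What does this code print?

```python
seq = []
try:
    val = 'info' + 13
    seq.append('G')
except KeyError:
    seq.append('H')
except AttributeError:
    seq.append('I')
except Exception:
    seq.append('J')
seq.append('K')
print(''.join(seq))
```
JK

TypeError not specifically caught, falls to Exception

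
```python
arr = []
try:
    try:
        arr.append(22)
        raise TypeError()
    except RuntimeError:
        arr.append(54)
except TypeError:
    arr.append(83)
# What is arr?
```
[22, 83]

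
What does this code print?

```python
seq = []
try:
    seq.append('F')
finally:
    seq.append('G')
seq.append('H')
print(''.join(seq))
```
FGH

try/finally without except, no exception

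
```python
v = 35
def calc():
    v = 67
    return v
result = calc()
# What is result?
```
67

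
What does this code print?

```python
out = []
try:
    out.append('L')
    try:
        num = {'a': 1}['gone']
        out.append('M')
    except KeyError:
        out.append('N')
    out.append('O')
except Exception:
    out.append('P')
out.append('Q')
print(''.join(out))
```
LNOQ

Inner exception caught by inner handler, outer continues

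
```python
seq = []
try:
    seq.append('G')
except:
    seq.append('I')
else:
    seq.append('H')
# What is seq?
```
['G', 'H']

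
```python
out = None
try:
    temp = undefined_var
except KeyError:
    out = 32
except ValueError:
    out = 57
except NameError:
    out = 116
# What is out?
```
116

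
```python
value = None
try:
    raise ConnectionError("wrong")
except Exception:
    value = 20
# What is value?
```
20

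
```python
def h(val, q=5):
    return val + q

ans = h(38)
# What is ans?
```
43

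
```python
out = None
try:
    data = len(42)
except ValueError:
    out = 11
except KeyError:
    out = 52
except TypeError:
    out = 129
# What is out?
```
129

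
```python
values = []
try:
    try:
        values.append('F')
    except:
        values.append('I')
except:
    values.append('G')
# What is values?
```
['F']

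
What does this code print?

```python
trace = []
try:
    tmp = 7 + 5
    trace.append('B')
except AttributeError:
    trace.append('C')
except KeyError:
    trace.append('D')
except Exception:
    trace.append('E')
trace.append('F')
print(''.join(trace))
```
BF

No exception, try block completes normally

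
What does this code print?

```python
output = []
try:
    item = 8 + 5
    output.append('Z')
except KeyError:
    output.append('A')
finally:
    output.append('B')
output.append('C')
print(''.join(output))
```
ZBC

finally runs after normal execution too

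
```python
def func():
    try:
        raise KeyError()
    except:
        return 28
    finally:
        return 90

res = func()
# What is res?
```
90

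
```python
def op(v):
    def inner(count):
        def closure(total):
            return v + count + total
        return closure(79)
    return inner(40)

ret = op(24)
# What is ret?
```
143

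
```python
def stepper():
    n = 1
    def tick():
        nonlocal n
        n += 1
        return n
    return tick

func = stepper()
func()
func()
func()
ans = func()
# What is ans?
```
5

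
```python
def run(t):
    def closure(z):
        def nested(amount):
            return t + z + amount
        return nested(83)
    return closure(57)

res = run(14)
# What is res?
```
154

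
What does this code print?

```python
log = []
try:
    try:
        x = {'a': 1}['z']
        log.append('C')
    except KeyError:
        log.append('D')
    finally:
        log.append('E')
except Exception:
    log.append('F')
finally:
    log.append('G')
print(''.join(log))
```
DEG

Both finally blocks run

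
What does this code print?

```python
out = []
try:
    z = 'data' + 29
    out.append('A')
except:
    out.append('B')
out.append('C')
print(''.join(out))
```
BC

Exception raised in try, caught by bare except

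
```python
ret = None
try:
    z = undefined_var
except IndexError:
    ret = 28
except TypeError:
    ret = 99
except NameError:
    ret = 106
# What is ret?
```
106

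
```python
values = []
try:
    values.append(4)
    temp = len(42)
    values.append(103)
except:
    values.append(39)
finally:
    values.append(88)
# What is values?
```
[4, 39, 88]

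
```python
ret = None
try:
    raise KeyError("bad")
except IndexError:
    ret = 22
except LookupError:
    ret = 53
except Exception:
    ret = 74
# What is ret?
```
53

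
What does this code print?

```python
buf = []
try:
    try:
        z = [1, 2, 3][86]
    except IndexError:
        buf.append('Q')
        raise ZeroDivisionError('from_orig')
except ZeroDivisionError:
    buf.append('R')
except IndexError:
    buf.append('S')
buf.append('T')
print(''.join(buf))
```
QRT

ZeroDivisionError raised and caught, original IndexError not re-raised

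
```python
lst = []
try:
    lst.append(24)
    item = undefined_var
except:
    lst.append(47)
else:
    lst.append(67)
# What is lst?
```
[24, 47]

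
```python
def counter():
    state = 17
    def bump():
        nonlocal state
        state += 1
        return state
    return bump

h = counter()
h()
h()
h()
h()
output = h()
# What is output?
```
22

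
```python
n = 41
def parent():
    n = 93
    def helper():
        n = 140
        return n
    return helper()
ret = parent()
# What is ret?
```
140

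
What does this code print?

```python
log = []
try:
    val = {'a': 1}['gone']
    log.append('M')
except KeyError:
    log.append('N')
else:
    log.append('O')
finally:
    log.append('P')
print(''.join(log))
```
NP

Exception: except runs, else skipped, finally runs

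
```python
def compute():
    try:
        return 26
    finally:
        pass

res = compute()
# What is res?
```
26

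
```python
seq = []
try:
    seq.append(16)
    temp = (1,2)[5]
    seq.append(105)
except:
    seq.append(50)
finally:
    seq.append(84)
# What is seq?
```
[16, 50, 84]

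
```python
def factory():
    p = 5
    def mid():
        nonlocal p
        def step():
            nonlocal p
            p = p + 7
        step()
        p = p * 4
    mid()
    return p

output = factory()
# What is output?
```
48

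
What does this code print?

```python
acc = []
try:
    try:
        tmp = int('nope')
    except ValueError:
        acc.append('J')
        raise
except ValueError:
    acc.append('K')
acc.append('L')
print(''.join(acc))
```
JKL

raise without argument re-raises current exception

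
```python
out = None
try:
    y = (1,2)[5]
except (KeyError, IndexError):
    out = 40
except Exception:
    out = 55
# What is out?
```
40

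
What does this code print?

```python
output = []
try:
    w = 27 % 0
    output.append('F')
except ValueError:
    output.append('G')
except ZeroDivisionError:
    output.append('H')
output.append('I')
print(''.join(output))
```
HI

ZeroDivisionError is caught by its specific handler, not ValueError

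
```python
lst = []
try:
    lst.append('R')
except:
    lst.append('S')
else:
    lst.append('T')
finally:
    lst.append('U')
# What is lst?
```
['R', 'T', 'U']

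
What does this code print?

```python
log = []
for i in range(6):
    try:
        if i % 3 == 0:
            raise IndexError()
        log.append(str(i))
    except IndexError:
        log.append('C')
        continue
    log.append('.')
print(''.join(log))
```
C1.2.C4.5.

continue in except skips rest of loop body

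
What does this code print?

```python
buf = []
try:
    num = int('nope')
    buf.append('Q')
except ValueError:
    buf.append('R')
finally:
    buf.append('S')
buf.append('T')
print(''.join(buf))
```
RST

finally always runs, even after exception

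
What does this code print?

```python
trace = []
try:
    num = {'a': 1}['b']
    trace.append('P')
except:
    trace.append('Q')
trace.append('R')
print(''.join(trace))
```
QR

Exception raised in try, caught by bare except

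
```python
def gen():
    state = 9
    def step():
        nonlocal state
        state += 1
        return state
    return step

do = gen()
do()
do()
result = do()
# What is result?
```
12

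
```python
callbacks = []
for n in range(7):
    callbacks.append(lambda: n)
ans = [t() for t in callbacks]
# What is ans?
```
[6, 6, 6, 6, 6, 6, 6]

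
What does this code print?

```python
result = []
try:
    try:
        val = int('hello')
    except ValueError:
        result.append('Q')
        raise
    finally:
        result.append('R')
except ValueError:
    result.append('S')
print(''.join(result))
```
QRS

finally runs before re-raised exception propagates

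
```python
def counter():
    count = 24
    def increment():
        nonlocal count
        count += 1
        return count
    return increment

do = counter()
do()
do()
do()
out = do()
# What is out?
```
28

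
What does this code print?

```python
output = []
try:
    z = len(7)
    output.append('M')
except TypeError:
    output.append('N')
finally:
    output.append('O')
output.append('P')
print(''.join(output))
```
NOP

finally always runs, even after exception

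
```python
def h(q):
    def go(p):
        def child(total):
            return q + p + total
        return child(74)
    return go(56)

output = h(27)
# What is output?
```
157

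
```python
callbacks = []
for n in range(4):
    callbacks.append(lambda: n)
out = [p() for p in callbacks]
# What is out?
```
[3, 3, 3, 3]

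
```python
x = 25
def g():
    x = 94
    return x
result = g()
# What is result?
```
94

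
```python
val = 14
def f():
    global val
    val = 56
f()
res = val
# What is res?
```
56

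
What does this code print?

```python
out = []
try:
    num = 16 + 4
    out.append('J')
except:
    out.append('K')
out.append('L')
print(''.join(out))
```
JL

No exception, try block completes normally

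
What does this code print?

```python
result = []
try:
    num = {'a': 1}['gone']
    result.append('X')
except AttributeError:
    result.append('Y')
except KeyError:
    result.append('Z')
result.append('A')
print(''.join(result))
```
ZA

KeyError is caught by its specific handler, not AttributeError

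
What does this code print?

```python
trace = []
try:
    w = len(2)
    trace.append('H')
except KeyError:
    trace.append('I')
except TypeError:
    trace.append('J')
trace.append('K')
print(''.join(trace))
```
JK

TypeError is caught by its specific handler, not KeyError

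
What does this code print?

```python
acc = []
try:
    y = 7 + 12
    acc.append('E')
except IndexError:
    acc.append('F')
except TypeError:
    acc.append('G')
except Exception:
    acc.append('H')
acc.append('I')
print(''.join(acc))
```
EI

No exception, try block completes normally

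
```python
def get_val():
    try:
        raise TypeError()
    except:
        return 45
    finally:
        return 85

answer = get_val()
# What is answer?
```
85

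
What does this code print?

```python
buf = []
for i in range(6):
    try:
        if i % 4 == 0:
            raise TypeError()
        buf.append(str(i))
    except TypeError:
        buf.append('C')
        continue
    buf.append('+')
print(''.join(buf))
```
C1+2+3+C5+

continue in except skips rest of loop body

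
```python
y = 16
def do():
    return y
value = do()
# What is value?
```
16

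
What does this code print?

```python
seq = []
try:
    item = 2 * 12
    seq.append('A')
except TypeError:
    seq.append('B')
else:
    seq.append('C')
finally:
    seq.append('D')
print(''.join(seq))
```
ACD

else runs before finally when no exception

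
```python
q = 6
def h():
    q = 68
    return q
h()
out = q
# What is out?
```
6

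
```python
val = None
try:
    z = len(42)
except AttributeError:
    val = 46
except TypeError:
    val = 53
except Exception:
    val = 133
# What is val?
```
53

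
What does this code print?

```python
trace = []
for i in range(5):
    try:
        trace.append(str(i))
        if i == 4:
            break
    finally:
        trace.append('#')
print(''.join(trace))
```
0#1#2#3#4#

finally runs even when breaking out of loop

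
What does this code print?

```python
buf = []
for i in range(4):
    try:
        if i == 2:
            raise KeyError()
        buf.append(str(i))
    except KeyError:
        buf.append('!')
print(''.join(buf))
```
01!3

Exception on i=2 caught, loop continues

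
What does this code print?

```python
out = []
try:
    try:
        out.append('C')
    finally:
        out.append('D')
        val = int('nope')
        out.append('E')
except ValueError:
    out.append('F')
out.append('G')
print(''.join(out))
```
CDFG

Exception in inner finally caught by outer except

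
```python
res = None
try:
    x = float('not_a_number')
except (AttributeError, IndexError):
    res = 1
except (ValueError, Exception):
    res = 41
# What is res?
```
41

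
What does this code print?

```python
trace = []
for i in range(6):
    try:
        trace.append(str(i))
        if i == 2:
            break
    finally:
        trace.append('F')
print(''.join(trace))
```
0F1F2F

finally runs even when breaking out of loop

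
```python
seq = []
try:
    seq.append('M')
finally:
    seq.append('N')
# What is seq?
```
['M', 'N']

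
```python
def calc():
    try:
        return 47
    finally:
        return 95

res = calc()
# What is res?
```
95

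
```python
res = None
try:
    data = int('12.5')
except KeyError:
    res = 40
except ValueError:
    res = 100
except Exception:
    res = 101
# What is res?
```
100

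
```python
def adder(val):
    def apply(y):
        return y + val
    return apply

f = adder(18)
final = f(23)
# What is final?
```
41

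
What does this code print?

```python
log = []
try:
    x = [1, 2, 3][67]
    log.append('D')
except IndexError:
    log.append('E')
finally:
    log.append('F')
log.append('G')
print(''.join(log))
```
EFG

finally always runs, even after exception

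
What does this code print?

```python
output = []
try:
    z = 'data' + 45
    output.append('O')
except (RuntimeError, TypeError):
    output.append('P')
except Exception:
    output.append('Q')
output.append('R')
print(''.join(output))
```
PR

TypeError matches tuple containing it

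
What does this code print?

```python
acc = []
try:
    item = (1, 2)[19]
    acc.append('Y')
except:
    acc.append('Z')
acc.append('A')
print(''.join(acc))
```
ZA

Exception raised in try, caught by bare except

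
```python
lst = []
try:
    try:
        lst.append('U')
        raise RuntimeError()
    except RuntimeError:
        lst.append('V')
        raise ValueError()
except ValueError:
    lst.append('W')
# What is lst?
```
['U', 'V', 'W']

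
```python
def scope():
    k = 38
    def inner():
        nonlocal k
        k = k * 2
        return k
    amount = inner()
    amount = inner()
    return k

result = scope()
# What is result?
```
152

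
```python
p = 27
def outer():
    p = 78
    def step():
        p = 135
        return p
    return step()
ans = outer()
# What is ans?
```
135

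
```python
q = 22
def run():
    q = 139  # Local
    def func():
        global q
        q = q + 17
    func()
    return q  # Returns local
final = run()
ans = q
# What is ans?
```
39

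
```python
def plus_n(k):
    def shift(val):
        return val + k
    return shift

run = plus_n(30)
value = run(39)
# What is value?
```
69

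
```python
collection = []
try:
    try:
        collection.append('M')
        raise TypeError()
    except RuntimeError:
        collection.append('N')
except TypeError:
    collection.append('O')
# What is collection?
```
['M', 'O']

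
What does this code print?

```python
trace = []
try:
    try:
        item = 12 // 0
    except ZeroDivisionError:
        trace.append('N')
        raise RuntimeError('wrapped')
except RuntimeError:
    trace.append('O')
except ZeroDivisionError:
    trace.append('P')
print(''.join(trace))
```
NO

New RuntimeError raised, caught by outer RuntimeError handler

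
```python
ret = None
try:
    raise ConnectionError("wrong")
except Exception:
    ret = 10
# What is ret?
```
10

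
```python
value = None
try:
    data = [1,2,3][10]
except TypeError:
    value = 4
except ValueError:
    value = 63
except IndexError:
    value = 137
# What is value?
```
137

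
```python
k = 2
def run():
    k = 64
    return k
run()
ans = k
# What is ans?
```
2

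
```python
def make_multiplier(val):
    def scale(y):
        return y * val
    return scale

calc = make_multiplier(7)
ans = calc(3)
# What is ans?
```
21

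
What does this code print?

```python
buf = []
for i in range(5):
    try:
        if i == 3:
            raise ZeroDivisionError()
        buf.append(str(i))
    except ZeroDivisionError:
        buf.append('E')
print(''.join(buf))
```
012E4

Exception on i=3 caught, loop continues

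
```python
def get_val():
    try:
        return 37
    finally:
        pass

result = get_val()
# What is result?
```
37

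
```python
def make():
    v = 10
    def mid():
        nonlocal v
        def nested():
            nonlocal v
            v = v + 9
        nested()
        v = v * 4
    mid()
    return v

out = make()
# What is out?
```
76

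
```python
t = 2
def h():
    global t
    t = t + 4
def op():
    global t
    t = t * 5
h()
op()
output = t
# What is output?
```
30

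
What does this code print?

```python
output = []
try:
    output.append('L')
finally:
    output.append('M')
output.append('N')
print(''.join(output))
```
LMN

try/finally without except, no exception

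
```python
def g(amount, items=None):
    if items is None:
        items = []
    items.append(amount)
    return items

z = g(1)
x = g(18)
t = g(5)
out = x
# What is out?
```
[18]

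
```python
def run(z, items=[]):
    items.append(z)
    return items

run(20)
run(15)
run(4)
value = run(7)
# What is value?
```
[20, 15, 4, 7]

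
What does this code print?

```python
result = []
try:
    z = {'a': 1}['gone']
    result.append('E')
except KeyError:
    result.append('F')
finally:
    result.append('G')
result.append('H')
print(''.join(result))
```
FGH

finally always runs, even after exception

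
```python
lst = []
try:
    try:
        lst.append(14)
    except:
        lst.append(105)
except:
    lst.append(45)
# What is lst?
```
[14]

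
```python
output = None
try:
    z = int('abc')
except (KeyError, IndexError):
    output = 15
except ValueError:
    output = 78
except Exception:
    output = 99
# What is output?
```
78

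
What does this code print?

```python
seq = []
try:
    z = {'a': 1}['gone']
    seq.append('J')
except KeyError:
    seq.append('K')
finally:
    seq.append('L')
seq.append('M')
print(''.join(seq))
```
KLM

finally always runs, even after exception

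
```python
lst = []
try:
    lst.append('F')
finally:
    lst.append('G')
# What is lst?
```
['F', 'G']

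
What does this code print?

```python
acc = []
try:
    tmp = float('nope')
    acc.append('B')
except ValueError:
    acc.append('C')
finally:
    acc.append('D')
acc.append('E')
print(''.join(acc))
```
CDE

finally always runs, even after exception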